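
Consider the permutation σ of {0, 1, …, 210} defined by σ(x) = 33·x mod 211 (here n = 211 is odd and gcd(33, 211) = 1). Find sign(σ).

-1

Orbit of 15 under x↦33x: [15, 73, 88, 161, 38, 199, 26]… (length divides ord_211(33)).
The orbit structure of x ↦ 33x mod 211: 6 orbits of sizes [42, 42, 42, 42, 42, 1].
n − c = 211 − 6 = 205; sign = (−1)^205 = -1.
(33|211)_J = -1 (Zolotarev's lemma cross-check).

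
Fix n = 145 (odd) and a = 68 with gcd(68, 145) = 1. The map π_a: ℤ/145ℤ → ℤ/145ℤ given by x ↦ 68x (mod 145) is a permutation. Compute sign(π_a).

Start at x=111: 111 → 8 → 109 → 17 → 141 → 18 → 64 → … (one orbit).
Cycle lengths of π_68 on ℤ/145ℤ: [28, 28, 28, 28, 28, 4, 1]; 7 cycles in total.
n − c = 145 − 7 = 138; sign = (−1)^138 = +1.
Check: (68/145) = +1 by Zolotarev.

+1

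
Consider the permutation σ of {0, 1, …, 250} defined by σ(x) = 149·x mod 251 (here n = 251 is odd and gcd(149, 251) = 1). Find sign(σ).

+1

Start at x=20: 20 → 219 → 1 → 149 → 113 → 20 (one orbit).
Decompose π into cycles: lengths [5, 5, 5, 5, 5, 5, 5, 5, 5, 5, 5, 5, 5, 5, 5, 5, 5, 5, 5, 5, 5, 5, 5, 5, 5, 5, 5, 5, 5, 5, 5, 5, 5, 5, 5, 5, 5, 5, 5, 5, 5, 5, 5, 5, 5, 5, 5, 5, 5, 5, 1] (51 cycles, including the fixed point 0).
Σ(ℓ_i−1) = 251−51 = 200; sign = (−1)^200 = +1.
Via Zolotarev, sign(π_{149}) = (149|251) = +1.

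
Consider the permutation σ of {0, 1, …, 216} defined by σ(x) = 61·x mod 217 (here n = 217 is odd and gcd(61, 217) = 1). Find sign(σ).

Trace 1: π^k(1) = [1, 61, 32, 216, 156, 185] for k=0..5.
47 cycles of lengths [6, 6, 6, 6, 6, 6, 6, 6, 6, 6, 6, 6, 6, 6, 6, 6, 6, 6, 6, 6, 6, 6, 6, 6, 6, 6, 6, 6, 6, 6, 6, 2, 2, 2, 2, 2, 2, 2, 2, 2, 2, 2, 2, 2, 2, 2, 1].
n − c = 217 − 47 = 170; sign = (−1)^170 = +1.
Check: (61/217) = +1 by Zolotarev.

+1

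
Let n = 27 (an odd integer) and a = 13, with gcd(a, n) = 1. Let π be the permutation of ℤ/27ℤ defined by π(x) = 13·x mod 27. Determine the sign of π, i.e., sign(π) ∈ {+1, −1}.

Trace 1: π^k(1) = [1, 13, 7, 10, 22, 16, 19] for k=0..6.
Cycle lengths of π_13 on ℤ/27ℤ: [9, 9, 3, 3, 1, 1, 1]; 7 cycles in total.
27 − 7 = 20 transpositions; sign(π) = (−1)^20 = +1.
Via Zolotarev, sign(π_{13}) = (13|27) = +1.

+1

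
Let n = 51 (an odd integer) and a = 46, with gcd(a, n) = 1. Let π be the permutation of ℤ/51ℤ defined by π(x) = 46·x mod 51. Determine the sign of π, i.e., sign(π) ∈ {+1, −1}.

Orbit of 43 under x↦46x: [43, 40, 4, 31, 49, 10, 1]… (length divides ord_51(46)).
The orbit structure of x ↦ 46x mod 51: 6 orbits of sizes [16, 16, 16, 1, 1, 1].
Σ(ℓ_i−1) = 51−6 = 45; sign = (−1)^45 = -1.

-1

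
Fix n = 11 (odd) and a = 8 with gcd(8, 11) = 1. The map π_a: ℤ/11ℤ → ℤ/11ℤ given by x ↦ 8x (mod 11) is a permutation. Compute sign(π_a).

-1

Trace 4: π^k(4) = [4, 10, 3, 2, 5, 7, 1] for k=0..6.
The orbit structure of x ↦ 8x mod 11: 2 orbits of sizes [10, 1].
n − c = 11 − 2 = 9; sign = (−1)^9 = -1.
Via Zolotarev, sign(π_{8}) = (8|11) = -1.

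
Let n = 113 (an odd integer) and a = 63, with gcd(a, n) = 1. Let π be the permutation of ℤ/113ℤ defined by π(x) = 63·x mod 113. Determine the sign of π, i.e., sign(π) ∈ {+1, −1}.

+1

Start at x=50: 50 → 99 → 22 → 30 → 82 → 81 → 18 → … (one orbit).
Decompose π into cycles: lengths [56, 56, 1] (3 cycles, including the fixed point 0).
sign(π) = (−1)^{n − #cycles} = (−1)^{113−3} = (−1)^110 = +1.
(63|113)_J = +1 (Zolotarev's lemma cross-check).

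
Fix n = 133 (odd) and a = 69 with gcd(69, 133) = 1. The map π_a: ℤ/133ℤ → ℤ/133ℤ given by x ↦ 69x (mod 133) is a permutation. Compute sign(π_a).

Trace 64: π^k(64) = [64, 27, 1, 69, 106, 132] for k=0..5.
The orbit structure of x ↦ 69x mod 133: 25 orbits of sizes [6, 6, 6, 6, 6, 6, 6, 6, 6, 6, 6, 6, 6, 6, 6, 6, 6, 6, 6, 6, 6, 2, 2, 2, 1].
133 − 25 = 108 transpositions; sign(π) = (−1)^108 = +1.

+1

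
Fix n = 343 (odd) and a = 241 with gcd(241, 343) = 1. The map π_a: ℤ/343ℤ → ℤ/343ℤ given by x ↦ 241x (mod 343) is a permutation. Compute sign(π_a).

-1

Start at x=136: 136 → 191 → 69 → 165 → 320 → 288 → 122 → … (one orbit).
Cycle type of π: 294 + 42 + 6 + 1; total 4 cycles.
Σ(ℓ_i−1) = 343−4 = 339; sign = (−1)^339 = -1.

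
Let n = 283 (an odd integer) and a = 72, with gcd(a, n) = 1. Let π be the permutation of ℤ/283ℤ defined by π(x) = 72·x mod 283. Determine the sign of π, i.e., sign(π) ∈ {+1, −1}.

Trace 197: π^k(197) = [197, 34, 184, 230, 146, 41, 122] for k=0..6.
π_72 has 2 disjoint cycles with lengths [282, 1] on {0,…,282}.
n − c = 283 − 2 = 281; sign = (−1)^281 = -1.
Via Zolotarev, sign(π_{72}) = (72|283) = -1.

-1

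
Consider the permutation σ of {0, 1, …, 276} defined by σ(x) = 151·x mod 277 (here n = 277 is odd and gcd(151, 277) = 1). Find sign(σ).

-1

Start at x=254: 254 → 128 → 215 → 56 → 146 → 163 → 237 → … (one orbit).
The orbit structure of x ↦ 151x mod 277: 2 orbits of sizes [276, 1].
n − c = 277 − 2 = 275; sign = (−1)^275 = -1.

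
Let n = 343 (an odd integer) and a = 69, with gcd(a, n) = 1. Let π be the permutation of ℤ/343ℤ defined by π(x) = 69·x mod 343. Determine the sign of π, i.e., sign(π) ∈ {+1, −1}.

-1

Orbit of 300 under x↦69x: [300, 120, 48, 225, 90, 36, 83]… (length divides ord_343(69)).
The orbit structure of x ↦ 69x mod 343: 10 orbits of sizes [98, 98, 98, 14, 14, 14, 2, 2, 2, 1].
sign(π) = (−1)^{n − #cycles} = (−1)^{343−10} = (−1)^333 = -1.
(69|343)_J = -1 (Zolotarev's lemma cross-check).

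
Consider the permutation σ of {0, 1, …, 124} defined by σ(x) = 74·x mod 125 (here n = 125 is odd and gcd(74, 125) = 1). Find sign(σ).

Start at x=76: 76 → 124 → 51 → 24 → 26 → 49 → 1 → … (one orbit).
23 cycles of lengths [10, 10, 10, 10, 10, 10, 10, 10, 10, 10, 2, 2, 2, 2, 2, 2, 2, 2, 2, 2, 2, 2, 1].
Σ(ℓ_i−1) = 125−23 = 102; sign = (−1)^102 = +1.
Via Zolotarev, sign(π_{74}) = (74|125) = +1.

+1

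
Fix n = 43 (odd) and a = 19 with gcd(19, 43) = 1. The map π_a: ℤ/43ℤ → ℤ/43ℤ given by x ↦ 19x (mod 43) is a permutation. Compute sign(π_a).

Start at x=31: 31 → 30 → 11 → 37 → 15 → 27 → 40 → … (one orbit).
Cycle type of π: 42 + 1; total 2 cycles.
n − c = 43 − 2 = 41; sign = (−1)^41 = -1.

-1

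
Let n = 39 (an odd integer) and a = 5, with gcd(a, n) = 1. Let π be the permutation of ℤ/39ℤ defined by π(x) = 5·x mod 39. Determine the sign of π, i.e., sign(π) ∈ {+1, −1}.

Trace 1: π^k(1) = [1, 5, 25, 8] for k=0..3.
Cycle lengths of π_5 on ℤ/39ℤ: [4, 4, 4, 4, 4, 4, 4, 4, 4, 2, 1]; 11 cycles in total.
With 11 cycles on 39 points, sign = (−1)^{39−11} = +1.
The Jacobi symbol (5|39) = +1 (Zolotarev) agrees.

+1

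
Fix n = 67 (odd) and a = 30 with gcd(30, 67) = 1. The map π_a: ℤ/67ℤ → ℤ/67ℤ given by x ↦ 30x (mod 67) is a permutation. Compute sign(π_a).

Orbit of 29 under x↦30x: [29, 66, 37, 38, 1, 30]… (length divides ord_67(30)).
π_30 has 12 disjoint cycles with lengths [6, 6, 6, 6, 6, 6, 6, 6, 6, 6, 6, 1] on {0,…,66}.
Σ(ℓ_i−1) = 67−12 = 55; sign = (−1)^55 = -1.
Via Zolotarev, sign(π_{30}) = (30|67) = -1.

-1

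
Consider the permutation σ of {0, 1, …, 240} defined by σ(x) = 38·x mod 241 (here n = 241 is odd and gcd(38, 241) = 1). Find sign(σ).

-1

Trace 152: π^k(152) = [152, 233, 178, 16, 126, 209, 230] for k=0..6.
The orbit structure of x ↦ 38x mod 241: 6 orbits of sizes [48, 48, 48, 48, 48, 1].
n − c = 241 − 6 = 235; sign = (−1)^235 = -1.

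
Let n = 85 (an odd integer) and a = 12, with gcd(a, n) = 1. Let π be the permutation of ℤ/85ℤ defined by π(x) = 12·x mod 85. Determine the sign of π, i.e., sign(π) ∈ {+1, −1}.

+1

Start at x=19: 19 → 58 → 16 → 22 → 9 → 23 → 21 → … (one orbit).
The orbit structure of x ↦ 12x mod 85: 7 orbits of sizes [16, 16, 16, 16, 16, 4, 1].
n − c = 85 − 7 = 78; sign = (−1)^78 = +1.
Check: (12/85) = +1 by Zolotarev.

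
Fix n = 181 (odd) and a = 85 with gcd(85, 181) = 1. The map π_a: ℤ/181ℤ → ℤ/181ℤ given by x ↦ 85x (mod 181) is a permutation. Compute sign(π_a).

-1

Start at x=160: 160 → 25 → 134 → 168 → 162 → 14 → 104 → … (one orbit).
2 cycles of lengths [180, 1].
2 cycles on 181: each ℓ→(−1)^(ℓ−1), product (−1)^179 = -1.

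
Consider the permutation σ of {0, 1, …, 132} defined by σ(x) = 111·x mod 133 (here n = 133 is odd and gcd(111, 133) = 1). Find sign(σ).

Start at x=64: 64 → 55 → 120 → 20 → 92 → 104 → 106 → … (one orbit).
Decompose π into cycles: lengths [18, 18, 18, 18, 18, 18, 9, 9, 2, 2, 2, 1] (12 cycles, including the fixed point 0).
Σ(ℓ_i−1) = 133−12 = 121; sign = (−1)^121 = -1.
Check: (111/133) = -1 by Zolotarev.

-1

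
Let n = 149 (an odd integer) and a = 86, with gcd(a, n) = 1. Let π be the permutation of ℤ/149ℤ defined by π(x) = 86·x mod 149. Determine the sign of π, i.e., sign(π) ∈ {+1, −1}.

+1

Start at x=107: 107 → 113 → 33 → 7 → 6 → 69 → 123 → … (one orbit).
π_86 has 3 disjoint cycles with lengths [74, 74, 1] on {0,…,148}.
3 cycles on 149: each ℓ→(−1)^(ℓ−1), product (−1)^146 = +1.
Zolotarev: (86|149) = +1, matching the cycle-count sign.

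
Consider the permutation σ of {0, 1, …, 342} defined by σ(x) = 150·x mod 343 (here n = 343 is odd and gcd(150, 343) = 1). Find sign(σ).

Orbit of 90 under x↦150x: [90, 123, 271, 176, 332, 65, 146]… (length divides ord_343(150)).
Decompose π into cycles: lengths [294, 42, 6, 1] (4 cycles, including the fixed point 0).
sign(π) = (−1)^{n − #cycles} = (−1)^{343−4} = (−1)^339 = -1.
The Jacobi symbol (150|343) = -1 (Zolotarev) agrees.

-1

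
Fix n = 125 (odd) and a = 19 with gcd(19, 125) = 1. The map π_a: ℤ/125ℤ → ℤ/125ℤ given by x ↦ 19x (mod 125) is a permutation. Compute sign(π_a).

+1

Trace 84: π^k(84) = [84, 96, 74, 31, 89, 66, 4] for k=0..6.
7 cycles of lengths [50, 50, 10, 10, 2, 2, 1].
sign(π) = (−1)^{n − #cycles} = (−1)^{125−7} = (−1)^118 = +1.
The Jacobi symbol (19|125) = +1 (Zolotarev) agrees.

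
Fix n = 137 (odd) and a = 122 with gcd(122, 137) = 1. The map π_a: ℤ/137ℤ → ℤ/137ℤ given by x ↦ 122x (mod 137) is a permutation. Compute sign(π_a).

+1

Orbit of 38 under x↦122x: [38, 115, 56, 119, 133, 60, 59]… (length divides ord_137(122)).
The orbit structure of x ↦ 122x mod 137: 9 orbits of sizes [17, 17, 17, 17, 17, 17, 17, 17, 1].
Σ(ℓ_i−1) = 137−9 = 128; sign = (−1)^128 = +1.
The Jacobi symbol (122|137) = +1 (Zolotarev) agrees.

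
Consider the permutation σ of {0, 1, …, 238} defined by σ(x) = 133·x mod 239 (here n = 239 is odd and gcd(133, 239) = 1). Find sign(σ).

+1

Start at x=22: 22 → 58 → 66 → 174 → 198 → 44 → 116 → … (one orbit).
3 cycles of lengths [119, 119, 1].
239 − 3 = 236 transpositions; sign(π) = (−1)^236 = +1.
(133|239)_J = +1 (Zolotarev's lemma cross-check).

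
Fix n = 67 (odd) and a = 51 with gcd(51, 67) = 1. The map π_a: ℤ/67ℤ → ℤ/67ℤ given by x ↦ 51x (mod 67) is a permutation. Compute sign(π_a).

-1

Trace 2: π^k(2) = [2, 35, 43, 49, 20, 15, 28] for k=0..6.
π_51 has 2 disjoint cycles with lengths [66, 1] on {0,…,66}.
Σ(ℓ_i−1) = 67−2 = 65; sign = (−1)^65 = -1.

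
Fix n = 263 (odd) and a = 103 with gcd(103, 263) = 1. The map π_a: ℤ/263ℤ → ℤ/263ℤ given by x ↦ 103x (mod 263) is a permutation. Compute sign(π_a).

Start at x=243: 243 → 44 → 61 → 234 → 169 → 49 → 50 → … (one orbit).
Cycle type of π: 131×2 + 1; total 3 cycles.
Σ(ℓ_i−1) = 263−3 = 260; sign = (−1)^260 = +1.
Check: (103/263) = +1 by Zolotarev.

+1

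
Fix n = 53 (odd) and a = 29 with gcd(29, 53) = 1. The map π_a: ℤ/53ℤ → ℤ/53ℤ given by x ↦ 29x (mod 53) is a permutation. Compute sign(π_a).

Trace 17: π^k(17) = [17, 16, 40, 47, 38, 42, 52] for k=0..6.
π_29 has 3 disjoint cycles with lengths [26, 26, 1] on {0,…,52}.
n − c = 53 − 3 = 50; sign = (−1)^50 = +1.
Check: (29/53) = +1 by Zolotarev.

+1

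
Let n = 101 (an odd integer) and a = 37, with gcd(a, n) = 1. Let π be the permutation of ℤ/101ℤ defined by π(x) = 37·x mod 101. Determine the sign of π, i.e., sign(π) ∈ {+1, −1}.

Trace 19: π^k(19) = [19, 97, 54, 79, 95, 81, 68] for k=0..6.
The orbit structure of x ↦ 37x mod 101: 5 orbits of sizes [25, 25, 25, 25, 1].
Σ(ℓ_i−1) = 101−5 = 96; sign = (−1)^96 = +1.

+1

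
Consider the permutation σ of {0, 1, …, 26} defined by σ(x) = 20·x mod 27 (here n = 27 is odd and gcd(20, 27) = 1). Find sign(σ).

Orbit of 2 under x↦20x: [2, 13, 17, 16, 23, 1, 20]… (length divides ord_27(20)).
π_20 has 4 disjoint cycles with lengths [18, 6, 2, 1] on {0,…,26}.
n − c = 27 − 4 = 23; sign = (−1)^23 = -1.
Check: (20/27) = -1 by Zolotarev.

-1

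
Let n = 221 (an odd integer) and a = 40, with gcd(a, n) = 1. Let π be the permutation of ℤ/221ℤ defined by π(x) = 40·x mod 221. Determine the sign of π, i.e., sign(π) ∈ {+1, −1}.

Start at x=131: 131 → 157 → 92 → 144 → 14 → 118 → 79 → … (one orbit).
The orbit structure of x ↦ 40x mod 221: 26 orbits of sizes [16, 16, 16, 16, 16, 16, 16, 16, 16, 16, 16, 16, 16, 1, 1, 1, 1, 1, 1, 1, 1, 1, 1, 1, 1, 1].
Σ(ℓ_i−1) = 221−26 = 195; sign = (−1)^195 = -1.
The Jacobi symbol (40|221) = -1 (Zolotarev) agrees.

-1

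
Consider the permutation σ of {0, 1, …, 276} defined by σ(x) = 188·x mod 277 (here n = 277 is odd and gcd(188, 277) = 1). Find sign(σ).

Trace 3: π^k(3) = [3, 10, 218, 265, 237, 236, 48] for k=0..6.
The orbit structure of x ↦ 188x mod 277: 5 orbits of sizes [69, 69, 69, 69, 1].
Σ(ℓ_i−1) = 277−5 = 272; sign = (−1)^272 = +1.
Check: (188/277) = +1 by Zolotarev.

+1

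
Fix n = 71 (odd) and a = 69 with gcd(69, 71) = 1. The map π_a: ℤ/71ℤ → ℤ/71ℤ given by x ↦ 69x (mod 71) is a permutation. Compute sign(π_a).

-1

Orbit of 26 under x↦69x: [26, 19, 33, 5, 61, 20, 31]… (length divides ord_71(69)).
π_69 has 2 disjoint cycles with lengths [70, 1] on {0,…,70}.
Σ(ℓ_i−1) = 71−2 = 69; sign = (−1)^69 = -1.
Check: (69/71) = -1 by Zolotarev.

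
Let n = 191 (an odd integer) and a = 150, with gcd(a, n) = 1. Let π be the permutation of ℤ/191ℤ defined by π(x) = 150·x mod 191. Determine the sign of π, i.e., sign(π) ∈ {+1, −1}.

Trace 5: π^k(5) = [5, 177, 1, 150, 153, 30, 107] for k=0..6.
The orbit structure of x ↦ 150x mod 191: 11 orbits of sizes [19, 19, 19, 19, 19, 19, 19, 19, 19, 19, 1].
n − c = 191 − 11 = 180; sign = (−1)^180 = +1.
(150|191)_J = +1 (Zolotarev's lemma cross-check).

+1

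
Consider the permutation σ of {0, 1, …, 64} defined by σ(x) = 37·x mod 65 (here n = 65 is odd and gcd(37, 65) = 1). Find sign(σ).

+1

Start at x=61: 61 → 47 → 49 → 58 → 1 → 37 → 4 → … (one orbit).
π_37 has 7 disjoint cycles with lengths [12, 12, 12, 12, 12, 4, 1] on {0,…,64}.
With 7 cycles on 65 points, sign = (−1)^{65−7} = +1.
Zolotarev: (37|65) = +1, matching the cycle-count sign.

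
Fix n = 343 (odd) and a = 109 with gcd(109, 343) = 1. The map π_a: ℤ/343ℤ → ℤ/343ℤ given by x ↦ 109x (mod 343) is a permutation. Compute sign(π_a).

Start at x=79: 79 → 36 → 151 → 338 → 141 → 277 → 9 → … (one orbit).
Cycle lengths of π_109 on ℤ/343ℤ: [147, 147, 21, 21, 3, 3, 1]; 7 cycles in total.
7 cycles on 343: each ℓ→(−1)^(ℓ−1), product (−1)^336 = +1.

+1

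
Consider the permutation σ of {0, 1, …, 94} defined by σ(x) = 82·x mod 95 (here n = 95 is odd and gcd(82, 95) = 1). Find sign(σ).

Start at x=16: 16 → 77 → 44 → 93 → 26 → 42 → 24 → … (one orbit).
Decompose π into cycles: lengths [36, 36, 9, 9, 4, 1] (6 cycles, including the fixed point 0).
95 − 6 = 89 transpositions; sign(π) = (−1)^89 = -1.
The Jacobi symbol (82|95) = -1 (Zolotarev) agrees.

-1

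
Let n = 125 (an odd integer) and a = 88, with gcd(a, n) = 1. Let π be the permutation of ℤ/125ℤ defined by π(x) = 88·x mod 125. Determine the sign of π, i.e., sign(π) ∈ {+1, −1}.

-1

Start at x=18: 18 → 84 → 17 → 121 → 23 → 24 → 112 → … (one orbit).
The orbit structure of x ↦ 88x mod 125: 4 orbits of sizes [100, 20, 4, 1].
Σ(ℓ_i−1) = 125−4 = 121; sign = (−1)^121 = -1.
Check: (88/125) = -1 by Zolotarev.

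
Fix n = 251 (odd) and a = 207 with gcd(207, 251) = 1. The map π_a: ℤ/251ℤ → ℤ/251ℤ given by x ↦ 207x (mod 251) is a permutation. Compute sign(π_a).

Orbit of 214 under x↦207x: [214, 122, 154, 1, 207, 179, 156]… (length divides ord_251(207)).
Cycle type of π: 125×2 + 1; total 3 cycles.
n − c = 251 − 3 = 248; sign = (−1)^248 = +1.
Zolotarev: (207|251) = +1, matching the cycle-count sign.

+1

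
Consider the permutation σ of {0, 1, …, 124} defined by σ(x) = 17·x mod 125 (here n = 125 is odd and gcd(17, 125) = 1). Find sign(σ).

-1

Start at x=109: 109 → 103 → 1 → 17 → 39 → 38 → 21 → … (one orbit).
π_17 has 4 disjoint cycles with lengths [100, 20, 4, 1] on {0,…,124}.
4 cycles on 125: each ℓ→(−1)^(ℓ−1), product (−1)^121 = -1.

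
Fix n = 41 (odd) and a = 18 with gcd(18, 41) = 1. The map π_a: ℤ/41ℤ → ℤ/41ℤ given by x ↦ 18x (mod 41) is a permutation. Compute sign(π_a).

+1

Trace 18: π^k(18) = [18, 37, 10, 16, 1] for k=0..4.
Decompose π into cycles: lengths [5, 5, 5, 5, 5, 5, 5, 5, 1] (9 cycles, including the fixed point 0).
Σ(ℓ_i−1) = 41−9 = 32; sign = (−1)^32 = +1.
(18|41)_J = +1 (Zolotarev's lemma cross-check).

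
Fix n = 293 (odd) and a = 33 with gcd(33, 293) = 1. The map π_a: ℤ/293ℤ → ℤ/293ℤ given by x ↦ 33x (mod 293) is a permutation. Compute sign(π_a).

Start at x=65: 65 → 94 → 172 → 109 → 81 → 36 → 16 → … (one orbit).
The orbit structure of x ↦ 33x mod 293: 5 orbits of sizes [73, 73, 73, 73, 1].
293 − 5 = 288 transpositions; sign(π) = (−1)^288 = +1.
(33|293)_J = +1 (Zolotarev's lemma cross-check).

+1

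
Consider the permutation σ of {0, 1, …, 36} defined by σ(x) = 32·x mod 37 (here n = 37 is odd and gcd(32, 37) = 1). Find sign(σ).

Start at x=13: 13 → 9 → 29 → 3 → 22 → 1 → 32 → … (one orbit).
Decompose π into cycles: lengths [36, 1] (2 cycles, including the fixed point 0).
2 cycles on 37: each ℓ→(−1)^(ℓ−1), product (−1)^35 = -1.

-1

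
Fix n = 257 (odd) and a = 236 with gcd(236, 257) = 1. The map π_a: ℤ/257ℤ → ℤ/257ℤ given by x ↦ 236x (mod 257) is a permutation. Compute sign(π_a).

Trace 44: π^k(44) = [44, 104, 129, 118, 92, 124, 223] for k=0..6.
The orbit structure of x ↦ 236x mod 257: 3 orbits of sizes [128, 128, 1].
Σ(ℓ_i−1) = 257−3 = 254; sign = (−1)^254 = +1.
Zolotarev: (236|257) = +1, matching the cycle-count sign.

+1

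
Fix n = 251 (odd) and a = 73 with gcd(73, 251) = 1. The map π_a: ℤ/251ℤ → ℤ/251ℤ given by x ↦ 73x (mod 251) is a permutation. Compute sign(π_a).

Start at x=114: 114 → 39 → 86 → 3 → 219 → 174 → 152 → … (one orbit).
The orbit structure of x ↦ 73x mod 251: 3 orbits of sizes [125, 125, 1].
3 cycles on 251: each ℓ→(−1)^(ℓ−1), product (−1)^248 = +1.

+1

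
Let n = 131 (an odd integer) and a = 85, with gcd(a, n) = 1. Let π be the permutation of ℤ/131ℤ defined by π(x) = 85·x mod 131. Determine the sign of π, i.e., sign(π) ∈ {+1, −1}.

Trace 68: π^k(68) = [68, 16, 50, 58, 83, 112, 88] for k=0..6.
The orbit structure of x ↦ 85x mod 131: 2 orbits of sizes [130, 1].
131 − 2 = 129 transpositions; sign(π) = (−1)^129 = -1.
(85|131)_J = -1 (Zolotarev's lemma cross-check).

-1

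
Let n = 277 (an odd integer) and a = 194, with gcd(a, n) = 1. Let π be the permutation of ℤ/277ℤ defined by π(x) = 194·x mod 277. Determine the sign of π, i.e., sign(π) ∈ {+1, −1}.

Trace 71: π^k(71) = [71, 201, 214, 243, 52, 116, 67] for k=0..6.
The orbit structure of x ↦ 194x mod 277: 5 orbits of sizes [69, 69, 69, 69, 1].
5 cycles on 277: each ℓ→(−1)^(ℓ−1), product (−1)^272 = +1.

+1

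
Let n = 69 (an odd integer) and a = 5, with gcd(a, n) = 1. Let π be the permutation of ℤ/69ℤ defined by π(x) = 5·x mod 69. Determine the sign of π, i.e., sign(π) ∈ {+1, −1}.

+1

Orbit of 31 under x↦5x: [31, 17, 16, 11, 55, 68, 64]… (length divides ord_69(5)).
The orbit structure of x ↦ 5x mod 69: 5 orbits of sizes [22, 22, 22, 2, 1].
n − c = 69 − 5 = 64; sign = (−1)^64 = +1.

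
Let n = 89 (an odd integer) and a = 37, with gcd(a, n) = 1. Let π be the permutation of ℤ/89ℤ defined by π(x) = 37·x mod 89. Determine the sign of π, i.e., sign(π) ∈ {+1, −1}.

-1

Trace 77: π^k(77) = [77, 1, 37, 34, 12, 88, 52] for k=0..6.
12 cycles of lengths [8, 8, 8, 8, 8, 8, 8, 8, 8, 8, 8, 1].
With 12 cycles on 89 points, sign = (−1)^{89−12} = -1.
The Jacobi symbol (37|89) = -1 (Zolotarev) agrees.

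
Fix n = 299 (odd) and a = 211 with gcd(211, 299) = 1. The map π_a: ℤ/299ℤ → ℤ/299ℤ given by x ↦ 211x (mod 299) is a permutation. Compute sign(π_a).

+1

Trace 1: π^k(1) = [1, 211, 269, 248, 3, 35, 209] for k=0..6.
Decompose π into cycles: lengths [33, 33, 33, 33, 33, 33, 33, 33, 11, 11, 3, 3, 3, 3, 1] (15 cycles, including the fixed point 0).
Σ(ℓ_i−1) = 299−15 = 284; sign = (−1)^284 = +1.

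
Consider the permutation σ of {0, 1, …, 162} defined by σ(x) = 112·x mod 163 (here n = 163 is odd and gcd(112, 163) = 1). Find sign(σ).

Start at x=153: 153 → 21 → 70 → 16 → 162 → 51 → 7 → … (one orbit).
Cycle lengths of π_112 on ℤ/163ℤ: [162, 1]; 2 cycles in total.
sign(π) = (−1)^{n − #cycles} = (−1)^{163−2} = (−1)^161 = -1.
Zolotarev: (112|163) = -1, matching the cycle-count sign.

-1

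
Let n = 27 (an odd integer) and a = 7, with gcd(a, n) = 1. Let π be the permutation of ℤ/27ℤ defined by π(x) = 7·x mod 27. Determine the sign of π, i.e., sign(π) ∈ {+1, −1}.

Start at x=10: 10 → 16 → 4 → 1 → 7 → 22 → 19 → … (one orbit).
Decompose π into cycles: lengths [9, 9, 3, 3, 1, 1, 1] (7 cycles, including the fixed point 0).
7 cycles on 27: each ℓ→(−1)^(ℓ−1), product (−1)^20 = +1.

+1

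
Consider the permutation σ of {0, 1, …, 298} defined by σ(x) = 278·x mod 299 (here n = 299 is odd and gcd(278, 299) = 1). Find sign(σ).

-1

Orbit of 142 under x↦278x: [142, 8, 131, 239, 64, 151, 118]… (length divides ord_299(278)).
The orbit structure of x ↦ 278x mod 299: 12 orbits of sizes [44, 44, 44, 44, 44, 44, 11, 11, 4, 4, 4, 1].
12 cycles on 299: each ℓ→(−1)^(ℓ−1), product (−1)^287 = -1.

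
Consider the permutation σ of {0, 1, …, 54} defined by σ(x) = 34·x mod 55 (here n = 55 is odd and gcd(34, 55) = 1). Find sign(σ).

Trace 34: π^k(34) = [34, 1] for k=0..1.
Cycle lengths of π_34 on ℤ/55ℤ: [2, 2, 2, 2, 2, 2, 2, 2, 2, 2, 2, 2, 2, 2, 2, 2, 2, 2, 2, 2, 2, 2, 1, 1, 1, 1, 1, 1, 1, 1, 1, 1, 1]; 33 cycles in total.
Σ(ℓ_i−1) = 55−33 = 22; sign = (−1)^22 = +1.
Via Zolotarev, sign(π_{34}) = (34|55) = +1.

+1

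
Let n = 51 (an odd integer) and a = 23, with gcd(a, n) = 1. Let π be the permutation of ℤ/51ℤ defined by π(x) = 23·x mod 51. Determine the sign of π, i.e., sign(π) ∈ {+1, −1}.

Trace 43: π^k(43) = [43, 20, 1, 23, 19, 29, 4] for k=0..6.
Decompose π into cycles: lengths [16, 16, 16, 2, 1] (5 cycles, including the fixed point 0).
51 − 5 = 46 transpositions; sign(π) = (−1)^46 = +1.

+1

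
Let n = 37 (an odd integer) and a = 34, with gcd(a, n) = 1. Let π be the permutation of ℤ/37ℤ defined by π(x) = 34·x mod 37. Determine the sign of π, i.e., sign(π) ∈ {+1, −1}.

+1

Orbit of 16 under x↦34x: [16, 26, 33, 12, 1, 34, 9]… (length divides ord_37(34)).
Decompose π into cycles: lengths [9, 9, 9, 9, 1] (5 cycles, including the fixed point 0).
sign(π) = (−1)^{n − #cycles} = (−1)^{37−5} = (−1)^32 = +1.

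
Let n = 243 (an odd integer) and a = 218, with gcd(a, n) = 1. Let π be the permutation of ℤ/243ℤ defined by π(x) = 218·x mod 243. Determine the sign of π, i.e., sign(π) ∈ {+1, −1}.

Orbit of 182 under x↦218x: [182, 67, 26, 79, 212, 46, 65]… (length divides ord_243(218)).
Cycle lengths of π_218 on ℤ/243ℤ: [162, 54, 18, 6, 2, 1]; 6 cycles in total.
6 cycles on 243: each ℓ→(−1)^(ℓ−1), product (−1)^237 = -1.
(218|243)_J = -1 (Zolotarev's lemma cross-check).

-1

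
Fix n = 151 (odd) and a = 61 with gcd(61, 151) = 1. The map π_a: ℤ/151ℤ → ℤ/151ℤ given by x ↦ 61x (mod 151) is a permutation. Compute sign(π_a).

-1

Start at x=12: 12 → 128 → 107 → 34 → 111 → 127 → 46 → … (one orbit).
Cycle type of π: 150 + 1; total 2 cycles.
sign(π) = (−1)^{n − #cycles} = (−1)^{151−2} = (−1)^149 = -1.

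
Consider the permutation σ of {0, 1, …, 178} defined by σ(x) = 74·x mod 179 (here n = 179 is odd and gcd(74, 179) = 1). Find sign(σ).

Trace 117: π^k(117) = [117, 66, 51, 15, 36, 158, 57] for k=0..6.
Decompose π into cycles: lengths [89, 89, 1] (3 cycles, including the fixed point 0).
179 − 3 = 176 transpositions; sign(π) = (−1)^176 = +1.

+1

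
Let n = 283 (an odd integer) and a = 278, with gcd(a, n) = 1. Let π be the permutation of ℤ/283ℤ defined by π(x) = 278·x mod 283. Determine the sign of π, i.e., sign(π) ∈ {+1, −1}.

Orbit of 77 under x↦278x: [77, 181, 227, 280, 15, 208, 92]… (length divides ord_283(278)).
Decompose π into cycles: lengths [141, 141, 1] (3 cycles, including the fixed point 0).
sign(π) = (−1)^{n − #cycles} = (−1)^{283−3} = (−1)^280 = +1.
Check: (278/283) = +1 by Zolotarev.

+1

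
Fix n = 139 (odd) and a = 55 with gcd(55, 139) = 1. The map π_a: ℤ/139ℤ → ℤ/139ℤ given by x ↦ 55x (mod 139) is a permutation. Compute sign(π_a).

Trace 57: π^k(57) = [57, 77, 65, 100, 79, 36, 34] for k=0..6.
7 cycles of lengths [23, 23, 23, 23, 23, 23, 1].
sign(π) = (−1)^{n − #cycles} = (−1)^{139−7} = (−1)^132 = +1.
Zolotarev: (55|139) = +1, matching the cycle-count sign.

+1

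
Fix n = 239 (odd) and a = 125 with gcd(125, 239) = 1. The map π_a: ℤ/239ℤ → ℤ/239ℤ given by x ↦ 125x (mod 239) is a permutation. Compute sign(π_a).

Trace 200: π^k(200) = [200, 144, 75, 54, 58, 80, 201] for k=0..6.
The orbit structure of x ↦ 125x mod 239: 3 orbits of sizes [119, 119, 1].
3 cycles on 239: each ℓ→(−1)^(ℓ−1), product (−1)^236 = +1.
The Jacobi symbol (125|239) = +1 (Zolotarev) agrees.

+1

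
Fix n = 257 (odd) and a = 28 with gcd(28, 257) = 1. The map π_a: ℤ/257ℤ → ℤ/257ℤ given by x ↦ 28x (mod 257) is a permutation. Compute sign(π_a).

Trace 192: π^k(192) = [192, 236, 183, 241, 66, 49, 87] for k=0..6.
The orbit structure of x ↦ 28x mod 257: 2 orbits of sizes [256, 1].
2 cycles on 257: each ℓ→(−1)^(ℓ−1), product (−1)^255 = -1.

-1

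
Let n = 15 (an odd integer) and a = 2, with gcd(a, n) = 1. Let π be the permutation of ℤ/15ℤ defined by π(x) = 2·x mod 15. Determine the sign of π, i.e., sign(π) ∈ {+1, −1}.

Orbit of 4 under x↦2x: [4, 8, 1, 2]… (length divides ord_15(2)).
Cycle lengths of π_2 on ℤ/15ℤ: [4, 4, 4, 2, 1]; 5 cycles in total.
15 − 5 = 10 transpositions; sign(π) = (−1)^10 = +1.
Check: (2/15) = +1 by Zolotarev.

+1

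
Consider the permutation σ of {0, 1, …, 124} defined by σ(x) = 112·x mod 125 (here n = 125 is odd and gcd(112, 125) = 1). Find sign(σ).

Trace 19: π^k(19) = [19, 3, 86, 7, 34, 58, 121] for k=0..6.
Decompose π into cycles: lengths [100, 20, 4, 1] (4 cycles, including the fixed point 0).
125 − 4 = 121 transpositions; sign(π) = (−1)^121 = -1.

-1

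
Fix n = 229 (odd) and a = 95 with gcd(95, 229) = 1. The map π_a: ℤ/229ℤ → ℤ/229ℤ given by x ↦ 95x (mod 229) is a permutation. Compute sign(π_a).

+1

Trace 134: π^k(134) = [134, 135, 1, 95, 94, 228] for k=0..5.
The orbit structure of x ↦ 95x mod 229: 39 orbits of sizes [6, 6, 6, 6, 6, 6, 6, 6, 6, 6, 6, 6, 6, 6, 6, 6, 6, 6, 6, 6, 6, 6, 6, 6, 6, 6, 6, 6, 6, 6, 6, 6, 6, 6, 6, 6, 6, 6, 1].
Σ(ℓ_i−1) = 229−39 = 190; sign = (−1)^190 = +1.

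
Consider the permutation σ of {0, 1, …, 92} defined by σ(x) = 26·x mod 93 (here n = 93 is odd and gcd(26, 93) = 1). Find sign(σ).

+1

Trace 1: π^k(1) = [1, 26, 25, 92, 67, 68] for k=0..5.
The orbit structure of x ↦ 26x mod 93: 17 orbits of sizes [6, 6, 6, 6, 6, 6, 6, 6, 6, 6, 6, 6, 6, 6, 6, 2, 1].
17 cycles on 93: each ℓ→(−1)^(ℓ−1), product (−1)^76 = +1.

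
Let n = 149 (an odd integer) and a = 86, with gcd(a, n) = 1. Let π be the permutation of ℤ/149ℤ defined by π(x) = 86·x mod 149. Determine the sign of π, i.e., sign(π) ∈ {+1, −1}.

Start at x=119: 119 → 102 → 130 → 5 → 132 → 28 → 24 → … (one orbit).
π_86 has 3 disjoint cycles with lengths [74, 74, 1] on {0,…,148}.
With 3 cycles on 149 points, sign = (−1)^{149−3} = +1.
(86|149)_J = +1 (Zolotarev's lemma cross-check).

+1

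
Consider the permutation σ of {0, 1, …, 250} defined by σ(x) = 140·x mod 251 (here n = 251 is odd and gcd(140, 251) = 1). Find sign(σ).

Trace 194: π^k(194) = [194, 52, 1, 140, 22, 68, 233] for k=0..6.
π_140 has 3 disjoint cycles with lengths [125, 125, 1] on {0,…,250}.
n − c = 251 − 3 = 248; sign = (−1)^248 = +1.

+1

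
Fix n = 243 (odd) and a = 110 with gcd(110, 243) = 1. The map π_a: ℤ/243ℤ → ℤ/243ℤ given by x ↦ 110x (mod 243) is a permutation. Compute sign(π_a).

Orbit of 95 under x↦110x: [95, 1, 110, 193, 89, 70, 167]… (length divides ord_243(110)).
The orbit structure of x ↦ 110x mod 243: 6 orbits of sizes [162, 54, 18, 6, 2, 1].
Σ(ℓ_i−1) = 243−6 = 237; sign = (−1)^237 = -1.

-1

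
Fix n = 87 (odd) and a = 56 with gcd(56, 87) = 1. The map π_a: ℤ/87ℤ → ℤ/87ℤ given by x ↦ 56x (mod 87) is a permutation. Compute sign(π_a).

Orbit of 26 under x↦56x: [26, 64, 17, 82, 68, 67, 11]… (length divides ord_87(56)).
5 cycles of lengths [28, 28, 28, 2, 1].
n − c = 87 − 5 = 82; sign = (−1)^82 = +1.

+1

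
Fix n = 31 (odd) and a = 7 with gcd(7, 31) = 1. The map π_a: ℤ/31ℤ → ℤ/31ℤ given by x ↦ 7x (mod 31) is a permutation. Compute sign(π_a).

Orbit of 28 under x↦7x: [28, 10, 8, 25, 20, 16, 19]… (length divides ord_31(7)).
Cycle type of π: 15×2 + 1; total 3 cycles.
31 − 3 = 28 transpositions; sign(π) = (−1)^28 = +1.
Zolotarev: (7|31) = +1, matching the cycle-count sign.

+1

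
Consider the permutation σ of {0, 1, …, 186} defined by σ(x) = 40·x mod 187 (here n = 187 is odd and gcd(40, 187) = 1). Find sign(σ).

Trace 40: π^k(40) = [40, 104, 46, 157, 109, 59, 116] for k=0..6.
Decompose π into cycles: lengths [80, 80, 16, 10, 1] (5 cycles, including the fixed point 0).
With 5 cycles on 187 points, sign = (−1)^{187−5} = +1.
(40|187)_J = +1 (Zolotarev's lemma cross-check).

+1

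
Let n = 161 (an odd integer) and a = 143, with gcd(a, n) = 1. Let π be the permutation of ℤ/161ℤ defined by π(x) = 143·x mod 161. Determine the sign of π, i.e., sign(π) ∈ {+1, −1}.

+1

Trace 144: π^k(144) = [144, 145, 127, 129, 93, 97, 25] for k=0..6.
Cycle type of π: 66×2 + 22 + 6 + 1; total 5 cycles.
161 − 5 = 156 transpositions; sign(π) = (−1)^156 = +1.
The Jacobi symbol (143|161) = +1 (Zolotarev) agrees.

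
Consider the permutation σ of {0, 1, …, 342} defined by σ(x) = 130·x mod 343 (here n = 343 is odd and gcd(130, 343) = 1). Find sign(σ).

+1

Orbit of 67 under x↦130x: [67, 135, 57, 207, 156, 43, 102]… (length divides ord_343(130)).
7 cycles of lengths [147, 147, 21, 21, 3, 3, 1].
7 cycles on 343: each ℓ→(−1)^(ℓ−1), product (−1)^336 = +1.
(130|343)_J = +1 (Zolotarev's lemma cross-check).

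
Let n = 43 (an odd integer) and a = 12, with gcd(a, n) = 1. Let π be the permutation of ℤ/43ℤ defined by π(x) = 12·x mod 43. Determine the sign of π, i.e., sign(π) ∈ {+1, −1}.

-1

Start at x=39: 39 → 38 → 26 → 11 → 3 → 36 → 2 → … (one orbit).
2 cycles of lengths [42, 1].
43 − 2 = 41 transpositions; sign(π) = (−1)^41 = -1.
Via Zolotarev, sign(π_{12}) = (12|43) = -1.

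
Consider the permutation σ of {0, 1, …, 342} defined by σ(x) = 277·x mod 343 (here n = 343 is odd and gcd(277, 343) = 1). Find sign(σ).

+1

Trace 102: π^k(102) = [102, 128, 127, 193, 296, 15, 39] for k=0..6.
Cycle type of π: 147×2 + 21×2 + 3×2 + 1; total 7 cycles.
Σ(ℓ_i−1) = 343−7 = 336; sign = (−1)^336 = +1.
Check: (277/343) = +1 by Zolotarev.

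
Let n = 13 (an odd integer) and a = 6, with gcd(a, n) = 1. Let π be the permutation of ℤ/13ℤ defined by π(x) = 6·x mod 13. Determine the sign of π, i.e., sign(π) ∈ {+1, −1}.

Start at x=10: 10 → 8 → 9 → 2 → 12 → 7 → 3 → … (one orbit).
2 cycles of lengths [12, 1].
n − c = 13 − 2 = 11; sign = (−1)^11 = -1.

-1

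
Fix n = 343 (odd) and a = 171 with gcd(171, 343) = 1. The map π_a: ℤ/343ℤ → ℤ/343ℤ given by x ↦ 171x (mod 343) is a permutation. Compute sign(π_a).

Trace 160: π^k(160) = [160, 263, 40, 323, 10, 338, 174] for k=0..6.
π_171 has 4 disjoint cycles with lengths [294, 42, 6, 1] on {0,…,342}.
4 cycles on 343: each ℓ→(−1)^(ℓ−1), product (−1)^339 = -1.

-1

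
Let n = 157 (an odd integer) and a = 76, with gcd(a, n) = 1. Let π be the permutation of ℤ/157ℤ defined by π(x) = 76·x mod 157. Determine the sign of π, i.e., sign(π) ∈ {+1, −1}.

+1

Orbit of 40 under x↦76x: [40, 57, 93, 3, 71, 58, 12]… (length divides ord_157(76)).
Cycle type of π: 78×2 + 1; total 3 cycles.
157 − 3 = 154 transpositions; sign(π) = (−1)^154 = +1.
Check: (76/157) = +1 by Zolotarev.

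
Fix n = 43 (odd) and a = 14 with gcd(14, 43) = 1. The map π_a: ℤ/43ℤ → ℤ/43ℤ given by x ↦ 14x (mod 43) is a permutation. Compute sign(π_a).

Trace 40: π^k(40) = [40, 1, 14, 24, 35, 17, 23] for k=0..6.
Cycle lengths of π_14 on ℤ/43ℤ: [21, 21, 1]; 3 cycles in total.
43 − 3 = 40 transpositions; sign(π) = (−1)^40 = +1.
The Jacobi symbol (14|43) = +1 (Zolotarev) agrees.

+1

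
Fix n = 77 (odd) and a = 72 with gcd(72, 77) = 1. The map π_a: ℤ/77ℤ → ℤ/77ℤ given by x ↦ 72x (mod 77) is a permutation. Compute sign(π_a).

Start at x=57: 57 → 23 → 39 → 36 → 51 → 53 → 43 → … (one orbit).
6 cycles of lengths [30, 30, 10, 3, 3, 1].
6 cycles on 77: each ℓ→(−1)^(ℓ−1), product (−1)^71 = -1.
Zolotarev: (72|77) = -1, matching the cycle-count sign.

-1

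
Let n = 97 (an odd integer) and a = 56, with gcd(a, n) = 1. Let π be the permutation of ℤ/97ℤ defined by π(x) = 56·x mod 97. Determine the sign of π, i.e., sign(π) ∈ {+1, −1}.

Orbit of 85 under x↦56x: [85, 7, 4, 30, 31, 87, 22]… (length divides ord_97(56)).
π_56 has 2 disjoint cycles with lengths [96, 1] on {0,…,96}.
Σ(ℓ_i−1) = 97−2 = 95; sign = (−1)^95 = -1.
Zolotarev: (56|97) = -1, matching the cycle-count sign.

-1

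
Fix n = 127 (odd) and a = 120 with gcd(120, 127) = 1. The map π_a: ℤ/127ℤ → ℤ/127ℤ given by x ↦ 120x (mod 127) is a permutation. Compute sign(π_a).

+1

Start at x=32: 32 → 30 → 44 → 73 → 124 → 21 → 107 → … (one orbit).
The orbit structure of x ↦ 120x mod 127: 3 orbits of sizes [63, 63, 1].
127 − 3 = 124 transpositions; sign(π) = (−1)^124 = +1.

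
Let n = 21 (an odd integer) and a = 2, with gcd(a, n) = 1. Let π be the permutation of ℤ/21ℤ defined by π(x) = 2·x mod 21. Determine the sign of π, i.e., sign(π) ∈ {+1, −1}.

-1

Orbit of 2 under x↦2x: [2, 4, 8, 16, 11, 1]… (length divides ord_21(2)).
6 cycles of lengths [6, 6, 3, 3, 2, 1].
21 − 6 = 15 transpositions; sign(π) = (−1)^15 = -1.
(2|21)_J = -1 (Zolotarev's lemma cross-check).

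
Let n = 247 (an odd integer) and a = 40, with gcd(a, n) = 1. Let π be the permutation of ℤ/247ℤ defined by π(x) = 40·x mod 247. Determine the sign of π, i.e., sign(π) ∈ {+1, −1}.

Trace 27: π^k(27) = [27, 92, 222, 235, 14, 66, 170] for k=0..6.
Decompose π into cycles: lengths [18, 18, 18, 18, 18, 18, 18, 18, 18, 18, 18, 18, 18, 1, 1, 1, 1, 1, 1, 1, 1, 1, 1, 1, 1, 1] (26 cycles, including the fixed point 0).
sign(π) = (−1)^{n − #cycles} = (−1)^{247−26} = (−1)^221 = -1.
Via Zolotarev, sign(π_{40}) = (40|247) = -1.

-1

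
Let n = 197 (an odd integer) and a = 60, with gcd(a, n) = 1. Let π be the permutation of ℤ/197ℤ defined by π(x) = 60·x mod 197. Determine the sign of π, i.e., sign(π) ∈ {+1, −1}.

Trace 188: π^k(188) = [188, 51, 105, 193, 154, 178, 42] for k=0..6.
5 cycles of lengths [49, 49, 49, 49, 1].
With 5 cycles on 197 points, sign = (−1)^{197−5} = +1.

+1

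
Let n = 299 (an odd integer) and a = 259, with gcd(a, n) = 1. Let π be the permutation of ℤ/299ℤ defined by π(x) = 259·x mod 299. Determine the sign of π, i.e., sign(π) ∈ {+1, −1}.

+1

Trace 196: π^k(196) = [196, 233, 248, 246, 27, 116, 144] for k=0..6.
Cycle lengths of π_259 on ℤ/299ℤ: [22, 22, 22, 22, 22, 22, 22, 22, 22, 22, 22, 22, 11, 11, 2, 2, 2, 2, 2, 2, 1]; 21 cycles in total.
Σ(ℓ_i−1) = 299−21 = 278; sign = (−1)^278 = +1.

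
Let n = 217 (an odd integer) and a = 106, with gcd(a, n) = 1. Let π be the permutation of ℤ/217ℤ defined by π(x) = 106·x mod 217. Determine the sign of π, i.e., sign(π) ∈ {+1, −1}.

-1

Trace 43: π^k(43) = [43, 1, 106, 169, 120, 134, 99] for k=0..6.
Decompose π into cycles: lengths [30, 30, 30, 30, 30, 30, 30, 1, 1, 1, 1, 1, 1, 1] (14 cycles, including the fixed point 0).
With 14 cycles on 217 points, sign = (−1)^{217−14} = -1.
Via Zolotarev, sign(π_{106}) = (106|217) = -1.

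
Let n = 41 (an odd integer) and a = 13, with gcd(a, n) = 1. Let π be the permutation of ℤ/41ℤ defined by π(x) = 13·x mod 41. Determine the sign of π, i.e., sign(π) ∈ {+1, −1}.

-1

Orbit of 7 under x↦13x: [7, 9, 35, 4, 11, 20, 14]… (length divides ord_41(13)).
Cycle lengths of π_13 on ℤ/41ℤ: [40, 1]; 2 cycles in total.
With 2 cycles on 41 points, sign = (−1)^{41−2} = -1.
Zolotarev: (13|41) = -1, matching the cycle-count sign.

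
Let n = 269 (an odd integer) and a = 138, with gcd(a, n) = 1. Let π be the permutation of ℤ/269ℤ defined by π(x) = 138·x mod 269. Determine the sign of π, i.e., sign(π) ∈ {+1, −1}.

+1

Trace 52: π^k(52) = [52, 182, 99, 212, 204, 176, 78] for k=0..6.
Cycle lengths of π_138 on ℤ/269ℤ: [134, 134, 1]; 3 cycles in total.
n − c = 269 − 3 = 266; sign = (−1)^266 = +1.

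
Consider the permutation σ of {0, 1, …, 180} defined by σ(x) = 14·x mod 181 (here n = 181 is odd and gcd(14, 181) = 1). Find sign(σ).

Trace 114: π^k(114) = [114, 148, 81, 48, 129, 177, 125] for k=0..6.
The orbit structure of x ↦ 14x mod 181: 5 orbits of sizes [45, 45, 45, 45, 1].
With 5 cycles on 181 points, sign = (−1)^{181−5} = +1.
(14|181)_J = +1 (Zolotarev's lemma cross-check).

+1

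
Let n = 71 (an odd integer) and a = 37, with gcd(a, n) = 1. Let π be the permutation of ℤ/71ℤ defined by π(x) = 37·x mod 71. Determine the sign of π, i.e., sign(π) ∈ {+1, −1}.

Trace 48: π^k(48) = [48, 1, 37, 20, 30, 45, 32] for k=0..6.
Decompose π into cycles: lengths [7, 7, 7, 7, 7, 7, 7, 7, 7, 7, 1] (11 cycles, including the fixed point 0).
sign(π) = (−1)^{n − #cycles} = (−1)^{71−11} = (−1)^60 = +1.
Check: (37/71) = +1 by Zolotarev.

+1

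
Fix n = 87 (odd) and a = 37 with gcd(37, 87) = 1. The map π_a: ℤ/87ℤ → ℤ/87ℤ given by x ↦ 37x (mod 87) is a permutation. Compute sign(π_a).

-1

Start at x=76: 76 → 28 → 79 → 52 → 10 → 22 → 31 → … (one orbit).
Decompose π into cycles: lengths [28, 28, 28, 1, 1, 1] (6 cycles, including the fixed point 0).
Σ(ℓ_i−1) = 87−6 = 81; sign = (−1)^81 = -1.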